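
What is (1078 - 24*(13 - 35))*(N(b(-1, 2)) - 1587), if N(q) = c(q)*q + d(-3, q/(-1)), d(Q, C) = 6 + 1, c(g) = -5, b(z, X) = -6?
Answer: -2489300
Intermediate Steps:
d(Q, C) = 7
N(q) = 7 - 5*q (N(q) = -5*q + 7 = 7 - 5*q)
(1078 - 24*(13 - 35))*(N(b(-1, 2)) - 1587) = (1078 - 24*(13 - 35))*((7 - 5*(-6)) - 1587) = (1078 - 24*(-22))*((7 + 30) - 1587) = (1078 + 528)*(37 - 1587) = 1606*(-1550) = -2489300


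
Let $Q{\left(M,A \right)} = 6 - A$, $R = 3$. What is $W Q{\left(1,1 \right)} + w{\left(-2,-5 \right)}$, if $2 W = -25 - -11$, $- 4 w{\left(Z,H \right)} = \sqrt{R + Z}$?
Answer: $- \frac{141}{4} \approx -35.25$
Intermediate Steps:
$w{\left(Z,H \right)} = - \frac{\sqrt{3 + Z}}{4}$
$W = -7$ ($W = \frac{-25 - -11}{2} = \frac{-25 + 11}{2} = \frac{1}{2} \left(-14\right) = -7$)
$W Q{\left(1,1 \right)} + w{\left(-2,-5 \right)} = - 7 \left(6 - 1\right) - \frac{\sqrt{3 - 2}}{4} = - 7 \left(6 - 1\right) - \frac{\sqrt{1}}{4} = \left(-7\right) 5 - \frac{1}{4} = -35 - \frac{1}{4} = - \frac{141}{4}$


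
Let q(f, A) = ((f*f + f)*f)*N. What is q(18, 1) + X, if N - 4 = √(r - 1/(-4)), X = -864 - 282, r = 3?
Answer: 23478 + 3078*√13 ≈ 34576.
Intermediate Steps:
X = -1146
N = 4 + √13/2 (N = 4 + √(3 - 1/(-4)) = 4 + √(3 - 1*(-¼)) = 4 + √(3 + ¼) = 4 + √(13/4) = 4 + √13/2 ≈ 5.8028)
q(f, A) = f*(4 + √13/2)*(f + f²) (q(f, A) = ((f*f + f)*f)*(4 + √13/2) = ((f² + f)*f)*(4 + √13/2) = ((f + f²)*f)*(4 + √13/2) = (f*(f + f²))*(4 + √13/2) = f*(4 + √13/2)*(f + f²))
q(18, 1) + X = (½)*18²*(1 + 18)*(8 + √13) - 1146 = (½)*324*19*(8 + √13) - 1146 = (24624 + 3078*√13) - 1146 = 23478 + 3078*√13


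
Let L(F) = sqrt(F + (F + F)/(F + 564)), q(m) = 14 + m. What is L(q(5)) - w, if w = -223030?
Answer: 223030 + 3*sqrt(720005)/583 ≈ 2.2303e+5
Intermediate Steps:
L(F) = sqrt(F + 2*F/(564 + F)) (L(F) = sqrt(F + (2*F)/(564 + F)) = sqrt(F + 2*F/(564 + F)))
L(q(5)) - w = sqrt((14 + 5)*(566 + (14 + 5))/(564 + (14 + 5))) - 1*(-223030) = sqrt(19*(566 + 19)/(564 + 19)) + 223030 = sqrt(19*585/583) + 223030 = sqrt(19*(1/583)*585) + 223030 = sqrt(11115/583) + 223030 = 3*sqrt(720005)/583 + 223030 = 223030 + 3*sqrt(720005)/583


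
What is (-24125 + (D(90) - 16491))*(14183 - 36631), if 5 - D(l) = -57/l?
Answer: 13674322664/15 ≈ 9.1162e+8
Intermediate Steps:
D(l) = 5 + 57/l (D(l) = 5 - (-57)/l = 5 + 57/l)
(-24125 + (D(90) - 16491))*(14183 - 36631) = (-24125 + ((5 + 57/90) - 16491))*(14183 - 36631) = (-24125 + ((5 + 57*(1/90)) - 16491))*(-22448) = (-24125 + ((5 + 19/30) - 16491))*(-22448) = (-24125 + (169/30 - 16491))*(-22448) = (-24125 - 494561/30)*(-22448) = -1218311/30*(-22448) = 13674322664/15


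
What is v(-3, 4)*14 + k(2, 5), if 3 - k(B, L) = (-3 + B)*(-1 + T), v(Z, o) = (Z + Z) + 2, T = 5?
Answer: -49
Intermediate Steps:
v(Z, o) = 2 + 2*Z (v(Z, o) = 2*Z + 2 = 2 + 2*Z)
k(B, L) = 15 - 4*B (k(B, L) = 3 - (-3 + B)*(-1 + 5) = 3 - (-3 + B)*4 = 3 - (-12 + 4*B) = 3 + (12 - 4*B) = 15 - 4*B)
v(-3, 4)*14 + k(2, 5) = (2 + 2*(-3))*14 + (15 - 4*2) = (2 - 6)*14 + (15 - 8) = -4*14 + 7 = -56 + 7 = -49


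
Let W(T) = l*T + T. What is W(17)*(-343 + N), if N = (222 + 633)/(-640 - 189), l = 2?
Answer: -14545302/829 ≈ -17546.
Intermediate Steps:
W(T) = 3*T (W(T) = 2*T + T = 3*T)
N = -855/829 (N = 855/(-829) = 855*(-1/829) = -855/829 ≈ -1.0314)
W(17)*(-343 + N) = (3*17)*(-343 - 855/829) = 51*(-285202/829) = -14545302/829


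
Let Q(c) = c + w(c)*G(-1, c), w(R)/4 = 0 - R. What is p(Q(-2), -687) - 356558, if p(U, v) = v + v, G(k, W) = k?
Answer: -357932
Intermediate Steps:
w(R) = -4*R (w(R) = 4*(0 - R) = 4*(-R) = -4*R)
Q(c) = 5*c (Q(c) = c - 4*c*(-1) = c + 4*c = 5*c)
p(U, v) = 2*v
p(Q(-2), -687) - 356558 = 2*(-687) - 356558 = -1374 - 356558 = -357932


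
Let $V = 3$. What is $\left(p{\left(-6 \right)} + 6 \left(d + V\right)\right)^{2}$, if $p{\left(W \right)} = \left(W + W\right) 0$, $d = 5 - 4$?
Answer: $576$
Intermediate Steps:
$d = 1$ ($d = 5 - 4 = 1$)
$p{\left(W \right)} = 0$ ($p{\left(W \right)} = 2 W 0 = 0$)
$\left(p{\left(-6 \right)} + 6 \left(d + V\right)\right)^{2} = \left(0 + 6 \left(1 + 3\right)\right)^{2} = \left(0 + 6 \cdot 4\right)^{2} = \left(0 + 24\right)^{2} = 24^{2} = 576$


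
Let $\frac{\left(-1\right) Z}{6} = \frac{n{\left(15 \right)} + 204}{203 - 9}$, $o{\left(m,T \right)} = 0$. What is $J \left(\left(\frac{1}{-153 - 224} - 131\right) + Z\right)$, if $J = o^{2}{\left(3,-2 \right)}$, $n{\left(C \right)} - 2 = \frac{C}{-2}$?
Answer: $0$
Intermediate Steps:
$n{\left(C \right)} = 2 - \frac{C}{2}$ ($n{\left(C \right)} = 2 + \frac{C}{-2} = 2 + C \left(- \frac{1}{2}\right) = 2 - \frac{C}{2}$)
$Z = - \frac{1191}{194}$ ($Z = - 6 \frac{\left(2 - \frac{15}{2}\right) + 204}{203 - 9} = - 6 \frac{\left(2 - \frac{15}{2}\right) + 204}{194} = - 6 \left(- \frac{11}{2} + 204\right) \frac{1}{194} = - 6 \cdot \frac{397}{2} \cdot \frac{1}{194} = \left(-6\right) \frac{397}{388} = - \frac{1191}{194} \approx -6.1392$)
$J = 0$ ($J = 0^{2} = 0$)
$J \left(\left(\frac{1}{-153 - 224} - 131\right) + Z\right) = 0 \left(\left(\frac{1}{-153 - 224} - 131\right) - \frac{1191}{194}\right) = 0 \left(\left(\frac{1}{-377} - 131\right) - \frac{1191}{194}\right) = 0 \left(\left(- \frac{1}{377} - 131\right) - \frac{1191}{194}\right) = 0 \left(- \frac{49388}{377} - \frac{1191}{194}\right) = 0 \left(- \frac{10030279}{73138}\right) = 0$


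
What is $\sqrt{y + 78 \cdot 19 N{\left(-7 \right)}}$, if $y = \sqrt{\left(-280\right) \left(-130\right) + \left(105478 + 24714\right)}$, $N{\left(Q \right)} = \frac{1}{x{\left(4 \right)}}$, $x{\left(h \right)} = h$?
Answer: $\frac{\sqrt{1482 + 32 \sqrt{2603}}}{2} \approx 27.904$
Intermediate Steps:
$N{\left(Q \right)} = \frac{1}{4}$
$y = 8 \sqrt{2603}$ ($y = \sqrt{36400 + 130192} = \sqrt{166592} = 8 \sqrt{2603} \approx 408.16$)
$\sqrt{y + 78 \cdot 19 N{\left(-7 \right)}} = \sqrt{8 \sqrt{2603} + 78 \cdot 19 \cdot \frac{1}{4}} = \sqrt{8 \sqrt{2603} + 1482 \cdot \frac{1}{4}} = \sqrt{8 \sqrt{2603} + \frac{741}{2}} = \sqrt{\frac{741}{2} + 8 \sqrt{2603}}$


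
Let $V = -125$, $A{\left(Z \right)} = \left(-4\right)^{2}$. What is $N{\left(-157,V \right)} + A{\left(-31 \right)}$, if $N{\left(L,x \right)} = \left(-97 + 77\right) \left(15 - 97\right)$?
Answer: $1656$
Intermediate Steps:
$A{\left(Z \right)} = 16$
$N{\left(L,x \right)} = 1640$ ($N{\left(L,x \right)} = \left(-20\right) \left(-82\right) = 1640$)
$N{\left(-157,V \right)} + A{\left(-31 \right)} = 1640 + 16 = 1656$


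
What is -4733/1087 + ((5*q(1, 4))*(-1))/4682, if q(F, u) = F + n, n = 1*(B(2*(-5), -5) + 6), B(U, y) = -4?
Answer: -22176211/5089334 ≈ -4.3574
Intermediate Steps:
n = 2 (n = 1*(-4 + 6) = 1*2 = 2)
q(F, u) = 2 + F (q(F, u) = F + 2 = 2 + F)
-4733/1087 + ((5*q(1, 4))*(-1))/4682 = -4733/1087 + ((5*(2 + 1))*(-1))/4682 = -4733*1/1087 + ((5*3)*(-1))*(1/4682) = -4733/1087 + (15*(-1))*(1/4682) = -4733/1087 - 15*1/4682 = -4733/1087 - 15/4682 = -22176211/5089334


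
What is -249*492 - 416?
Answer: -122924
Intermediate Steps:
-249*492 - 416 = -122508 - 416 = -122924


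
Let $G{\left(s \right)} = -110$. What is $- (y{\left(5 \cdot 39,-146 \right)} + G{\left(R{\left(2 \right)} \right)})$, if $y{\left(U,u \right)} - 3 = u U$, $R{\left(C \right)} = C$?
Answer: $28577$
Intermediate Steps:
$y{\left(U,u \right)} = 3 + U u$ ($y{\left(U,u \right)} = 3 + u U = 3 + U u$)
$- (y{\left(5 \cdot 39,-146 \right)} + G{\left(R{\left(2 \right)} \right)}) = - (\left(3 + 5 \cdot 39 \left(-146\right)\right) - 110) = - (\left(3 + 195 \left(-146\right)\right) - 110) = - (\left(3 - 28470\right) - 110) = - (-28467 - 110) = \left(-1\right) \left(-28577\right) = 28577$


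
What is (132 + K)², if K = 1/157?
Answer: 429525625/24649 ≈ 17426.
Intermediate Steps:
K = 1/157 ≈ 0.0063694
(132 + K)² = (132 + 1/157)² = (20725/157)² = 429525625/24649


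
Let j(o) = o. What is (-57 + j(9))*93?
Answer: -4464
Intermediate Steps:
(-57 + j(9))*93 = (-57 + 9)*93 = -48*93 = -4464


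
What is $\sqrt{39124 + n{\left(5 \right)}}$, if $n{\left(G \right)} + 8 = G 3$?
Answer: $\sqrt{39131} \approx 197.82$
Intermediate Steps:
$n{\left(G \right)} = -8 + 3 G$ ($n{\left(G \right)} = -8 + G 3 = -8 + 3 G$)
$\sqrt{39124 + n{\left(5 \right)}} = \sqrt{39124 + \left(-8 + 3 \cdot 5\right)} = \sqrt{39124 + \left(-8 + 15\right)} = \sqrt{39124 + 7} = \sqrt{39131}$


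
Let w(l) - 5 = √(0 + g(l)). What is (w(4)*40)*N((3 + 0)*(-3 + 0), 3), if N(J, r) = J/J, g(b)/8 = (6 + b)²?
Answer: 200 + 800*√2 ≈ 1331.4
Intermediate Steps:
g(b) = 8*(6 + b)²
N(J, r) = 1
w(l) = 5 + 2*√2*√((6 + l)²) (w(l) = 5 + √(0 + 8*(6 + l)²) = 5 + √(8*(6 + l)²) = 5 + 2*√2*√((6 + l)²))
(w(4)*40)*N((3 + 0)*(-3 + 0), 3) = ((5 + 2*√2*√((6 + 4)²))*40)*1 = ((5 + 2*√2*√(10²))*40)*1 = ((5 + 2*√2*√100)*40)*1 = ((5 + 2*√2*10)*40)*1 = ((5 + 20*√2)*40)*1 = (200 + 800*√2)*1 = 200 + 800*√2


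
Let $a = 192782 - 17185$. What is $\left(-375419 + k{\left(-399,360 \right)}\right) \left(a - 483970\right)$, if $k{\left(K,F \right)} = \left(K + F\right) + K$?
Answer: $115904150661$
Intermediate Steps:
$a = 175597$ ($a = 192782 - 17185 = 175597$)
$k{\left(K,F \right)} = F + 2 K$ ($k{\left(K,F \right)} = \left(F + K\right) + K = F + 2 K$)
$\left(-375419 + k{\left(-399,360 \right)}\right) \left(a - 483970\right) = \left(-375419 + \left(360 + 2 \left(-399\right)\right)\right) \left(175597 - 483970\right) = \left(-375419 + \left(360 - 798\right)\right) \left(-308373\right) = \left(-375419 - 438\right) \left(-308373\right) = \left(-375857\right) \left(-308373\right) = 115904150661$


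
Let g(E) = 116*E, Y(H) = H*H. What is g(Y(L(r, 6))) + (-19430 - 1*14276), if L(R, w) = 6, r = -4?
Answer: -29530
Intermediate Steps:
Y(H) = H**2
g(Y(L(r, 6))) + (-19430 - 1*14276) = 116*6**2 + (-19430 - 1*14276) = 116*36 + (-19430 - 14276) = 4176 - 33706 = -29530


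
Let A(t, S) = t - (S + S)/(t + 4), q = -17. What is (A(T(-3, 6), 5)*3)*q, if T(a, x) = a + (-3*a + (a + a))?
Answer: 255/2 ≈ 127.50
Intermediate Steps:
T(a, x) = 0 (T(a, x) = a + (-3*a + 2*a) = a - a = 0)
A(t, S) = t - 2*S/(4 + t)
(A(T(-3, 6), 5)*3)*q = (((0² - 2*5 + 4*0)/(4 + 0))*3)*(-17) = (((0 - 10 + 0)/4)*3)*(-17) = (((¼)*(-10))*3)*(-17) = -5/2*3*(-17) = -15/2*(-17) = 255/2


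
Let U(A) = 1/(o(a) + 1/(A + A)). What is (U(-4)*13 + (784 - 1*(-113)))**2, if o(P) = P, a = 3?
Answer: 429940225/529 ≈ 8.1274e+5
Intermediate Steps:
U(A) = 1/(3 + 1/(2*A)) (U(A) = 1/(3 + 1/(A + A)) = 1/(3 + 1/(2*A)))
(U(-4)*13 + (784 - 1*(-113)))**2 = ((2*(-4)/(1 + 6*(-4)))*13 + (784 - 1*(-113)))**2 = ((2*(-4)/(1 - 24))*13 + (784 + 113))**2 = ((2*(-4)/(-23))*13 + 897)**2 = ((2*(-4)*(-1/23))*13 + 897)**2 = ((8/23)*13 + 897)**2 = (104/23 + 897)**2 = (20735/23)**2 = 429940225/529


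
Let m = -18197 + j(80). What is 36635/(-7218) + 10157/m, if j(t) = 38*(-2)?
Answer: -247581527/43964838 ≈ -5.6314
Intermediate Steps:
j(t) = -76
m = -18273 (m = -18197 - 76 = -18273)
36635/(-7218) + 10157/m = 36635/(-7218) + 10157/(-18273) = 36635*(-1/7218) + 10157*(-1/18273) = -36635/7218 - 10157/18273 = -247581527/43964838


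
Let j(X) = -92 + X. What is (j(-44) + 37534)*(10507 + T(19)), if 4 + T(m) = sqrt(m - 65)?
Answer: 392791194 + 37398*I*sqrt(46) ≈ 3.9279e+8 + 2.5365e+5*I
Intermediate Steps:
T(m) = -4 + sqrt(-65 + m) (T(m) = -4 + sqrt(m - 65) = -4 + sqrt(-65 + m))
(j(-44) + 37534)*(10507 + T(19)) = ((-92 - 44) + 37534)*(10507 + (-4 + sqrt(-65 + 19))) = (-136 + 37534)*(10507 + (-4 + sqrt(-46))) = 37398*(10507 + (-4 + I*sqrt(46))) = 37398*(10503 + I*sqrt(46)) = 392791194 + 37398*I*sqrt(46)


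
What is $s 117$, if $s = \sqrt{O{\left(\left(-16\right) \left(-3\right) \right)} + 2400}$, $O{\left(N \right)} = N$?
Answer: $1404 \sqrt{17} \approx 5788.8$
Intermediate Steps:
$s = 12 \sqrt{17}$ ($s = \sqrt{\left(-16\right) \left(-3\right) + 2400} = \sqrt{48 + 2400} = \sqrt{2448} = 12 \sqrt{17} \approx 49.477$)
$s 117 = 12 \sqrt{17} \cdot 117 = 1404 \sqrt{17}$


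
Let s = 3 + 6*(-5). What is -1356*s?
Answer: 36612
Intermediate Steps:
s = -27 (s = 3 - 30 = -27)
-1356*s = -1356*(-27) = 36612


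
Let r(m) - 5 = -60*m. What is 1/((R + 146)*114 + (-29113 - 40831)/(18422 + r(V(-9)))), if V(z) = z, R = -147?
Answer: -18967/2232182 ≈ -0.0084971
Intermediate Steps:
r(m) = 5 - 60*m
1/((R + 146)*114 + (-29113 - 40831)/(18422 + r(V(-9)))) = 1/((-147 + 146)*114 + (-29113 - 40831)/(18422 + (5 - 60*(-9)))) = 1/(-1*114 - 69944/(18422 + (5 + 540))) = 1/(-114 - 69944/(18422 + 545)) = 1/(-114 - 69944/18967) = 1/(-2232182/18967) = -18967/2232182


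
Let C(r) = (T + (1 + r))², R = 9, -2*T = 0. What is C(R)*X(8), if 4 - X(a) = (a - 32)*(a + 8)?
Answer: 38800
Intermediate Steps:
T = 0 (T = -½*0 = 0)
C(r) = (1 + r)² (C(r) = (0 + (1 + r))² = (1 + r)²)
X(a) = 4 - (-32 + a)*(8 + a) (X(a) = 4 - (a - 32)*(a + 8) = 4 - (-32 + a)*(8 + a))
C(R)*X(8) = (1 + 9)²*(260 - 1*8² + 24*8) = 10²*(260 - 1*64 + 192) = 100*(260 - 64 + 192) = 100*388 = 38800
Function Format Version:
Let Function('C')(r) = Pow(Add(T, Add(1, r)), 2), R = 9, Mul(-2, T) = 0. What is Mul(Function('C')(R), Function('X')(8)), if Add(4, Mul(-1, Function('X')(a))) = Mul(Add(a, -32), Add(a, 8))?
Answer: 38800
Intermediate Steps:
T = 0 (T = Mul(Rational(-1, 2), 0) = 0)
Function('C')(r) = Pow(Add(1, r), 2) (Function('C')(r) = Pow(Add(0, Add(1, r)), 2) = Pow(Add(1, r), 2))
Function('X')(a) = Add(4, Mul(-1, Add(-32, a), Add(8, a))) (Function('X')(a) = Add(4, Mul(-1, Mul(Add(a, -32), Add(a, 8)))) = Add(4, Mul(-1, Mul(Add(-32, a), Add(8, a)))) = Add(4, Mul(-1, Add(-32, a), Add(8, a))))
Mul(Function('C')(R), Function('X')(8)) = Mul(Pow(Add(1, 9), 2), Add(260, Mul(-1, Pow(8, 2)), Mul(24, 8))) = Mul(Pow(10, 2), Add(260, Mul(-1, 64), 192)) = Mul(100, Add(260, -64, 192)) = Mul(100, 388) = 38800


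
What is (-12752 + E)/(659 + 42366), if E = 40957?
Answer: 5641/8605 ≈ 0.65555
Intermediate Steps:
(-12752 + E)/(659 + 42366) = (-12752 + 40957)/(659 + 42366) = 28205/43025 = 28205*(1/43025) = 5641/8605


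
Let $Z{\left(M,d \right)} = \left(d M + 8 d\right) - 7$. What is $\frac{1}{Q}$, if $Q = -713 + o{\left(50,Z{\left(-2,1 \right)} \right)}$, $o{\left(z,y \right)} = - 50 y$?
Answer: $- \frac{1}{663} \approx -0.0015083$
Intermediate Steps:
$Z{\left(M,d \right)} = -7 + 8 d + M d$ ($Z{\left(M,d \right)} = \left(M d + 8 d\right) - 7 = \left(8 d + M d\right) - 7 = -7 + 8 d + M d$)
$Q = -663$ ($Q = -713 - 50 \left(-7 + 8 \cdot 1 - 2\right) = -713 - 50 \left(-7 + 8 - 2\right) = -713 - -50 = -713 + 50 = -663$)
$\frac{1}{Q} = \frac{1}{-663} = - \frac{1}{663}$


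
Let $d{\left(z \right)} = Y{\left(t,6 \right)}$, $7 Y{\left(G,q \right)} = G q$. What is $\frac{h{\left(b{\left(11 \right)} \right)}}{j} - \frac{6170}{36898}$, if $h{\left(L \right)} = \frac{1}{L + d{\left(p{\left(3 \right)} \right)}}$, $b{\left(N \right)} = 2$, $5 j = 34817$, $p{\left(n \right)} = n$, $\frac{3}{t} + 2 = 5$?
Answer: $- \frac{429512637}{2569355332} \approx -0.16717$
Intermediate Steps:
$t = 1$ ($t = \frac{3}{-2 + 5} = \frac{3}{3} = 3 \cdot \frac{1}{3} = 1$)
$Y{\left(G,q \right)} = \frac{G q}{7}$
$d{\left(z \right)} = \frac{6}{7}$ ($d{\left(z \right)} = \frac{1}{7} \cdot 1 \cdot 6 = \frac{6}{7}$)
$j = \frac{34817}{5}$ ($j = \frac{1}{5} \cdot 34817 = \frac{34817}{5} \approx 6963.4$)
$h{\left(L \right)} = \frac{1}{\frac{6}{7} + L}$ ($h{\left(L \right)} = \frac{1}{L + \frac{6}{7}} = \frac{1}{\frac{6}{7} + L}$)
$\frac{h{\left(b{\left(11 \right)} \right)}}{j} - \frac{6170}{36898} = \frac{7 \frac{1}{6 + 7 \cdot 2}}{\frac{34817}{5}} - \frac{6170}{36898} = \frac{7}{6 + 14} \cdot \frac{5}{34817} - \frac{3085}{18449} = \frac{7}{20} \cdot \frac{5}{34817} - \frac{3085}{18449} = \frac{7}{139268} - \frac{3085}{18449} = - \frac{429512637}{2569355332}$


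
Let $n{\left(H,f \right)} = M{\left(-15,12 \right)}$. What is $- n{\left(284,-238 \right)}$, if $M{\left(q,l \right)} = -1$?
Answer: $1$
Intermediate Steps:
$n{\left(H,f \right)} = -1$
$- n{\left(284,-238 \right)} = \left(-1\right) \left(-1\right) = 1$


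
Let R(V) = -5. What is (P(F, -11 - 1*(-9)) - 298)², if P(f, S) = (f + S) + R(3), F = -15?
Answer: 102400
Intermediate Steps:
P(f, S) = -5 + S + f (P(f, S) = (f + S) - 5 = (S + f) - 5 = -5 + S + f)
(P(F, -11 - 1*(-9)) - 298)² = ((-5 + (-11 - 1*(-9)) - 15) - 298)² = ((-5 + (-11 + 9) - 15) - 298)² = ((-5 - 2 - 15) - 298)² = (-22 - 298)² = (-320)² = 102400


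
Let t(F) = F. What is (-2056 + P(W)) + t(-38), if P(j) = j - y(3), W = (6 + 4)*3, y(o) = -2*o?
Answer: -2058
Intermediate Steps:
W = 30 (W = 10*3 = 30)
P(j) = 6 + j (P(j) = j - (-2)*3 = j - 1*(-6) = j + 6 = 6 + j)
(-2056 + P(W)) + t(-38) = (-2056 + (6 + 30)) - 38 = (-2056 + 36) - 38 = -2020 - 38 = -2058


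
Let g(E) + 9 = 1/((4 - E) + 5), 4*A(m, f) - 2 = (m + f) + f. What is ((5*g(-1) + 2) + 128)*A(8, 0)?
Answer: 855/4 ≈ 213.75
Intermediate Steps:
A(m, f) = ½ + f/2 + m/4 (A(m, f) = ½ + ((m + f) + f)/4 = ½ + ((f + m) + f)/4 = ½ + (m + 2*f)/4 = ½ + (f/2 + m/4) = ½ + f/2 + m/4)
g(E) = -9 + 1/(9 - E) (g(E) = -9 + 1/((4 - E) + 5) = -9 + 1/(9 - E))
((5*g(-1) + 2) + 128)*A(8, 0) = ((5*((80 - 9*(-1))/(-9 - 1)) + 2) + 128)*(½ + (½)*0 + (¼)*8) = ((5*((80 + 9)/(-10)) + 2) + 128)*(½ + 0 + 2) = ((5*(-⅒*89) + 2) + 128)*(5/2) = ((5*(-89/10) + 2) + 128)*(5/2) = ((-89/2 + 2) + 128)*(5/2) = (-85/2 + 128)*(5/2) = (171/2)*(5/2) = 855/4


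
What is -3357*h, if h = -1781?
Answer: 5978817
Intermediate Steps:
-3357*h = -3357*(-1781) = 5978817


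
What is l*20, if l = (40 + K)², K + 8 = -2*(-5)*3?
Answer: 76880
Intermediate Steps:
K = 22 (K = -8 - 2*(-5)*3 = -8 + 10*3 = -8 + 30 = 22)
l = 3844 (l = (40 + 22)² = 62² = 3844)
l*20 = 3844*20 = 76880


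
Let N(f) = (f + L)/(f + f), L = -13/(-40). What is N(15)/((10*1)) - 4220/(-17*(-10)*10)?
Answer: -495979/204000 ≈ -2.4313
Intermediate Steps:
L = 13/40 (L = -13*(-1/40) = 13/40 ≈ 0.32500)
N(f) = (13/40 + f)/(2*f) (N(f) = (f + 13/40)/(f + f) = (13/40 + f)/((2*f)) = (13/40 + f)*(1/(2*f)) = (13/40 + f)/(2*f))
N(15)/((10*1)) - 4220/(-17*(-10)*10) = ((1/80)*(13 + 40*15)/15)/((10*1)) - 4220/(-17*(-10)*10) = ((1/80)*(1/15)*(13 + 600))/10 - 4220/(170*10) = ((1/80)*(1/15)*613)*(1/10) - 4220/1700 = (613/1200)*(1/10) - 4220*1/1700 = 613/12000 - 211/85 = -495979/204000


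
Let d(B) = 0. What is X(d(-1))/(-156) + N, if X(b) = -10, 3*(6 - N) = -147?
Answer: 4295/78 ≈ 55.064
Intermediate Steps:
N = 55 (N = 6 - ⅓*(-147) = 6 + 49 = 55)
X(d(-1))/(-156) + N = -10/(-156) + 55 = -10*(-1/156) + 55 = 5/78 + 55 = 4295/78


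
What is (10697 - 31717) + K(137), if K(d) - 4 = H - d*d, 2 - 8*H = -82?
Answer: -79549/2 ≈ -39775.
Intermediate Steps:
H = 21/2 (H = ¼ - ⅛*(-82) = ¼ + 41/4 = 21/2 ≈ 10.500)
K(d) = 29/2 - d² (K(d) = 4 + (21/2 - d*d) = 4 + (21/2 - d²) = 29/2 - d²)
(10697 - 31717) + K(137) = (10697 - 31717) + (29/2 - 1*137²) = -21020 + (29/2 - 1*18769) = -21020 + (29/2 - 18769) = -21020 - 37509/2 = -79549/2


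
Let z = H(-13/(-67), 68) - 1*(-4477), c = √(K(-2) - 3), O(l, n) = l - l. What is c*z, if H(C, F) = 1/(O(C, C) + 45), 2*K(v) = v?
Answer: 402932*I/45 ≈ 8954.0*I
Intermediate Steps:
K(v) = v/2
O(l, n) = 0
H(C, F) = 1/45 (H(C, F) = 1/(0 + 45) = 1/45)
c = 2*I (c = √((½)*(-2) - 3) = √(-1 - 3) = √(-4) = 2*I ≈ 2.0*I)
z = 201466/45 (z = 1/45 - 1*(-4477) = 1/45 + 4477 = 201466/45 ≈ 4477.0)
c*z = (2*I)*(201466/45) = 402932*I/45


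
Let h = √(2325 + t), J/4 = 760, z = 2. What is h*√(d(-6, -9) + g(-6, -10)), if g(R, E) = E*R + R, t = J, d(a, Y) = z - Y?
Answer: 5*√13949 ≈ 590.53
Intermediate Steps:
d(a, Y) = 2 - Y
J = 3040 (J = 4*760 = 3040)
t = 3040
g(R, E) = R + E*R
h = √5365 (h = √(2325 + 3040) = √5365 ≈ 73.246)
h*√(d(-6, -9) + g(-6, -10)) = √5365*√((2 - 1*(-9)) - 6*(1 - 10)) = √5365*√((2 + 9) - 6*(-9)) = √5365*√(11 + 54) = √5365*√65 = 5*√13949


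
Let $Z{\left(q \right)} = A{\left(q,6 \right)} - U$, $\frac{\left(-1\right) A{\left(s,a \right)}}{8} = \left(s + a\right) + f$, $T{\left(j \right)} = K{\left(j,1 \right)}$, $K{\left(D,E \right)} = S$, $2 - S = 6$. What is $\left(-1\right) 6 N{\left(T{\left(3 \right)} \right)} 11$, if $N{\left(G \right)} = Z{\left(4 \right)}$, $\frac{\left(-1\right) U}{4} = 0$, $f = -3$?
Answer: $3696$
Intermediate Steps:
$U = 0$ ($U = \left(-4\right) 0 = 0$)
$S = -4$ ($S = 2 - 6 = -4$)
$K{\left(D,E \right)} = -4$
$T{\left(j \right)} = -4$
$A{\left(s,a \right)} = 24 - 8 a - 8 s$ ($A{\left(s,a \right)} = - 8 \left(\left(s + a\right) - 3\right) = - 8 \left(\left(a + s\right) - 3\right) = - 8 \left(-3 + a + s\right) = 24 - 8 a - 8 s$)
$Z{\left(q \right)} = -24 - 8 q$ ($Z{\left(q \right)} = \left(24 - 48 - 8 q\right) - 0 = \left(24 - 48 - 8 q\right) + 0 = \left(-24 - 8 q\right) + 0 = -24 - 8 q$)
$N{\left(G \right)} = -56$ ($N{\left(G \right)} = -24 - 32 = -56$)
$\left(-1\right) 6 N{\left(T{\left(3 \right)} \right)} 11 = \left(-1\right) 6 \left(-56\right) 11 = \left(-6\right) \left(-56\right) 11 = 336 \cdot 11 = 3696$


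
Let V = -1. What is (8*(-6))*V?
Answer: 48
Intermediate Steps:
(8*(-6))*V = (8*(-6))*(-1) = -48*(-1) = 48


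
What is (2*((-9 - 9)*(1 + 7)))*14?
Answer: -4032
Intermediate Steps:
(2*((-9 - 9)*(1 + 7)))*14 = (2*(-18*8))*14 = (2*(-144))*14 = -288*14 = -4032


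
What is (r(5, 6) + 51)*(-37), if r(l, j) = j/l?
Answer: -9657/5 ≈ -1931.4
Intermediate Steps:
(r(5, 6) + 51)*(-37) = (6/5 + 51)*(-37) = (261/5)*(-37) = -9657/5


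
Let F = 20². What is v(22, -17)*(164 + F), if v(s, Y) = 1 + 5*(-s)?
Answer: -61476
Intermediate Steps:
F = 400
v(s, Y) = 1 - 5*s
v(22, -17)*(164 + F) = (1 - 5*22)*(164 + 400) = (1 - 110)*564 = -109*564 = -61476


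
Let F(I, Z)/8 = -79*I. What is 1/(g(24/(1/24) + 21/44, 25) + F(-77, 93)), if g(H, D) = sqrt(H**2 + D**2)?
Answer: 94213504/4584161365431 - 220*sqrt(25783729)/4584161365431 ≈ 2.0308e-5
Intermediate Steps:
F(I, Z) = -632*I (F(I, Z) = 8*(-79*I) = -632*I)
g(H, D) = sqrt(D**2 + H**2)
1/(g(24/(1/24) + 21/44, 25) + F(-77, 93)) = 1/(sqrt(25**2 + (24/(1/24) + 21/44)**2) - 632*(-77)) = 1/(sqrt(625 + (24/(1/24) + 21*(1/44))**2) + 48664) = 1/(sqrt(625 + (24*24 + 21/44)**2) + 48664) = 1/(sqrt(625 + (576 + 21/44)**2) + 48664) = 1/(sqrt(625 + (25365/44)**2) + 48664) = 1/(sqrt(625 + 643383225/1936) + 48664) = 1/(sqrt(644593225/1936) + 48664) = 1/(5*sqrt(25783729)/44 + 48664) = 1/(48664 + 5*sqrt(25783729)/44)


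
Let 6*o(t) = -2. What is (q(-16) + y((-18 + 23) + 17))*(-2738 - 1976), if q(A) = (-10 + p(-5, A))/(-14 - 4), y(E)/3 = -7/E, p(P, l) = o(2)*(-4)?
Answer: 662317/297 ≈ 2230.0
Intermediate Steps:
o(t) = -1/3 (o(t) = (1/6)*(-2) = -1/3)
p(P, l) = 4/3 (p(P, l) = -1/3*(-4) = 4/3)
y(E) = -21/E (y(E) = 3*(-7/E) = -21/E)
q(A) = 13/27 (q(A) = (-10 + 4/3)/(-14 - 4) = -26/3/(-18) = -26/3*(-1/18) = 13/27)
(q(-16) + y((-18 + 23) + 17))*(-2738 - 1976) = (13/27 - 21/((-18 + 23) + 17))*(-2738 - 1976) = (13/27 - 21/(5 + 17))*(-4714) = (13/27 - 21/22)*(-4714) = -281/594*(-4714) = 662317/297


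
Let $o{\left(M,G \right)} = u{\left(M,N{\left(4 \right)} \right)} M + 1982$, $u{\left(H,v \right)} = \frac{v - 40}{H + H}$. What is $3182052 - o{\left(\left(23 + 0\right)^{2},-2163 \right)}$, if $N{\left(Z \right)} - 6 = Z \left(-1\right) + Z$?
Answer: $3180087$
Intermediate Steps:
$N{\left(Z \right)} = 6$ ($N{\left(Z \right)} = 6 + \left(Z \left(-1\right) + Z\right) = 6 + \left(- Z + Z\right) = 6 + 0 = 6$)
$u{\left(H,v \right)} = \frac{-40 + v}{2 H}$
$o{\left(M,G \right)} = 1965$ ($o{\left(M,G \right)} = \frac{-40 + 6}{2 M} M + 1982 = \frac{1}{2} \frac{1}{M} \left(-34\right) M + 1982 = - \frac{17}{M} M + 1982 = -17 + 1982 = 1965$)
$3182052 - o{\left(\left(23 + 0\right)^{2},-2163 \right)} = 3182052 - 1965 = 3180087$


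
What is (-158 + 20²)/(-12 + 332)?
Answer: 121/160 ≈ 0.75625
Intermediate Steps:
(-158 + 20²)/(-12 + 332) = (-158 + 400)/320 = 242*(1/320) = 121/160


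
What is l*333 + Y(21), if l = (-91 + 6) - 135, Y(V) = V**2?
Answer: -72819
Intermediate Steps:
l = -220 (l = -85 - 135 = -220)
l*333 + Y(21) = -220*333 + 21**2 = -73260 + 441 = -72819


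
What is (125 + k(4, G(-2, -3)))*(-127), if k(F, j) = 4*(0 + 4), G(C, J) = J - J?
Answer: -17907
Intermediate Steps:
G(C, J) = 0
k(F, j) = 16 (k(F, j) = 4*4 = 16)
(125 + k(4, G(-2, -3)))*(-127) = (125 + 16)*(-127) = 141*(-127) = -17907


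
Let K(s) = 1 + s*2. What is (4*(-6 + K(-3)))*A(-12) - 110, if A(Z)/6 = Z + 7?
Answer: 1210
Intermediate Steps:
K(s) = 1 + 2*s
A(Z) = 42 + 6*Z (A(Z) = 6*(Z + 7) = 6*(7 + Z) = 42 + 6*Z)
(4*(-6 + K(-3)))*A(-12) - 110 = (4*(-6 + (1 + 2*(-3))))*(42 + 6*(-12)) - 110 = (4*(-6 + (1 - 6)))*(42 - 72) - 110 = (4*(-6 - 5))*(-30) - 110 = (4*(-11))*(-30) - 110 = -44*(-30) - 110 = 1320 - 110 = 1210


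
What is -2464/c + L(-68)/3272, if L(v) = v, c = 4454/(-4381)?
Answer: 4415028797/1821686 ≈ 2423.6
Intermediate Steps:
c = -4454/4381 (c = 4454*(-1/4381) = -4454/4381 ≈ -1.0167)
-2464/c + L(-68)/3272 = -2464/(-4454/4381) - 68/3272 = -2464*(-4381/4454) - 68*1/3272 = 5397392/2227 - 17/818 = 4415028797/1821686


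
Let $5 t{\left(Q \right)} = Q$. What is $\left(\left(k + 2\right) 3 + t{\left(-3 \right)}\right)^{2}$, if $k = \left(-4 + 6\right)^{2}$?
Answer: $\frac{7569}{25} \approx 302.76$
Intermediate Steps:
$k = 4$ ($k = 2^{2} = 4$)
$t{\left(Q \right)} = \frac{Q}{5}$
$\left(\left(k + 2\right) 3 + t{\left(-3 \right)}\right)^{2} = \left(\left(4 + 2\right) 3 + \frac{1}{5} \left(-3\right)\right)^{2} = \left(6 \cdot 3 - \frac{3}{5}\right)^{2} = \left(18 - \frac{3}{5}\right)^{2} = \left(\frac{87}{5}\right)^{2} = \frac{7569}{25}$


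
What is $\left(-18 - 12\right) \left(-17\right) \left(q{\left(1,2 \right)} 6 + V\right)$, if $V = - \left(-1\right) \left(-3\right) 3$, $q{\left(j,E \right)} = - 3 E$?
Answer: $-22950$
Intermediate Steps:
$V = -9$ ($V = - 3 \cdot 3 = \left(-1\right) 9 = -9$)
$\left(-18 - 12\right) \left(-17\right) \left(q{\left(1,2 \right)} 6 + V\right) = \left(-18 - 12\right) \left(-17\right) \left(\left(-3\right) 2 \cdot 6 - 9\right) = \left(-30\right) \left(-17\right) \left(\left(-6\right) 6 - 9\right) = 510 \left(-36 - 9\right) = 510 \left(-45\right) = -22950$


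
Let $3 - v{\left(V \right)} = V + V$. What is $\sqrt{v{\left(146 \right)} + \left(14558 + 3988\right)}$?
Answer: $\sqrt{18257} \approx 135.12$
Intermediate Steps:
$v{\left(V \right)} = 3 - 2 V$ ($v{\left(V \right)} = 3 - \left(V + V\right) = 3 - 2 V$)
$\sqrt{v{\left(146 \right)} + \left(14558 + 3988\right)} = \sqrt{\left(3 - 292\right) + \left(14558 + 3988\right)} = \sqrt{\left(3 - 292\right) + 18546} = \sqrt{-289 + 18546} = \sqrt{18257}$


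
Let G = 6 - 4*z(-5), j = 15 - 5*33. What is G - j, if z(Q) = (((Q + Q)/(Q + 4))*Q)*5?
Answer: 1156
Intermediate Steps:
z(Q) = 10*Q²/(4 + Q) (z(Q) = (((2*Q)/(4 + Q))*Q)*5 = ((2*Q/(4 + Q))*Q)*5 = (2*Q²/(4 + Q))*5 = 10*Q²/(4 + Q))
j = -150 (j = 15 - 165 = -150)
G = 1006 (G = 6 - 40*(-5)²/(4 - 5) = 6 - 40*25/(-1) = 6 - 40*25*(-1) = 6 - 4*(-250) = 6 + 1000 = 1006)
G - j = 1006 - 1*(-150) = 1006 + 150 = 1156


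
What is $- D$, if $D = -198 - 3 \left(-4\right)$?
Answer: $186$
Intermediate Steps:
$D = -186$ ($D = -198 - -12 = -198 + 12 = -186$)
$- D = \left(-1\right) \left(-186\right) = 186$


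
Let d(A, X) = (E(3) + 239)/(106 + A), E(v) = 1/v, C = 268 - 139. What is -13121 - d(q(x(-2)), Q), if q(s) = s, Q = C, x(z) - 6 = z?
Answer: -2165324/165 ≈ -13123.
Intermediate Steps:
x(z) = 6 + z
C = 129
Q = 129
d(A, X) = 718/(3*(106 + A)) (d(A, X) = (1/3 + 239)/(106 + A) = (⅓ + 239)/(106 + A) = 718/(3*(106 + A)))
-13121 - d(q(x(-2)), Q) = -13121 - 718/(3*(106 + (6 - 2))) = -13121 - 718/(3*(106 + 4)) = -13121 - 718/(3*110) = -13121 - 1*359/165 = -13121 - 359/165 = -2165324/165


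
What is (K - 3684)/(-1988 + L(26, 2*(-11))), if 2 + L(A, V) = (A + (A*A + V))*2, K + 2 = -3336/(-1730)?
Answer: 227623/38925 ≈ 5.8477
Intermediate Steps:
K = -62/865 (K = -2 - 3336/(-1730) = -2 - 3336*(-1/1730) = -2 + 1668/865 = -62/865 ≈ -0.071676)
L(A, V) = -2 + 2*A + 2*V + 2*A² (L(A, V) = -2 + (A + (A*A + V))*2 = -2 + (A + (A² + V))*2 = -2 + (A + (V + A²))*2 = -2 + (A + V + A²)*2 = -2 + (2*A + 2*V + 2*A²) = -2 + 2*A + 2*V + 2*A²)
(K - 3684)/(-1988 + L(26, 2*(-11))) = (-62/865 - 3684)/(-1988 + (-2 + 2*26 + 2*(2*(-11)) + 2*26²)) = -3186722/(865*(-1988 + (-2 + 52 + 2*(-22) + 2*676))) = -3186722/(865*(-1988 + (-2 + 52 - 44 + 1352))) = -3186722/(865*(-1988 + 1358)) = -3186722/865/(-630) = -3186722/865*(-1/630) = 227623/38925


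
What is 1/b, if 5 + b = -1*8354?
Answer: -1/8359 ≈ -0.00011963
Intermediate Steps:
b = -8359 (b = -5 - 1*8354 = -5 - 8354 = -8359)
1/b = 1/(-8359) = -1/8359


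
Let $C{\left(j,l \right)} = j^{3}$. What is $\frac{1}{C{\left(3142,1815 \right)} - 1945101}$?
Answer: $\frac{1}{31016394187} \approx 3.2241 \cdot 10^{-11}$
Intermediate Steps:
$\frac{1}{C{\left(3142,1815 \right)} - 1945101} = \frac{1}{3142^{3} - 1945101} = \frac{1}{31018339288 - 1945101} = \frac{1}{31016394187}$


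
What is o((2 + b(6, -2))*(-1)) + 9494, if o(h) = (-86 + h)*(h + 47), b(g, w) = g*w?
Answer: 5162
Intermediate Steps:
o(h) = (-86 + h)*(47 + h)
o((2 + b(6, -2))*(-1)) + 9494 = (-4042 + ((2 + 6*(-2))*(-1))² - 39*(2 + 6*(-2))*(-1)) + 9494 = (-4042 + ((2 - 12)*(-1))² - 39*(2 - 12)*(-1)) + 9494 = (-4042 + (-10*(-1))² - (-390)*(-1)) + 9494 = (-4042 + 10² - 39*10) + 9494 = (-4042 + 100 - 390) + 9494 = -4332 + 9494 = 5162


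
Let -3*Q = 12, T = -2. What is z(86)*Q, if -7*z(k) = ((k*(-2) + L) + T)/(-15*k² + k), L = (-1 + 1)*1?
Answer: 348/387989 ≈ 0.00089693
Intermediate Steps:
Q = -4 (Q = -⅓*12 = -4)
L = 0 (L = 0*1 = 0)
z(k) = -(-2 - 2*k)/(7*(k - 15*k²)) (z(k) = -((k*(-2) + 0) - 2)/(7*(-15*k² + k)) = -((-2*k + 0) - 2)/(7*(k - 15*k²)) = -(-2*k - 2)/(7*(k - 15*k²)) = -(-2 - 2*k)/(7*(k - 15*k²)))
z(86)*Q = ((2/7)*(-1 - 1*86)/(86*(-1 + 15*86)))*(-4) = ((2/7)*(1/86)*(-1 - 86)/(-1 + 1290))*(-4) = ((2/7)*(1/86)*(-87)/1289)*(-4) = ((2/7)*(1/86)*(1/1289)*(-87))*(-4) = -87/387989*(-4) = 348/387989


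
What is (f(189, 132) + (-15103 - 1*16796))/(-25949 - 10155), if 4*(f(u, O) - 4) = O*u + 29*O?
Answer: 24701/36104 ≈ 0.68416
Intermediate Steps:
f(u, O) = 4 + 29*O/4 + O*u/4 (f(u, O) = 4 + (O*u + 29*O)/4 = 4 + (29*O + O*u)/4 = 4 + (29*O/4 + O*u/4) = 4 + 29*O/4 + O*u/4)
(f(189, 132) + (-15103 - 1*16796))/(-25949 - 10155) = ((4 + (29/4)*132 + (¼)*132*189) + (-15103 - 1*16796))/(-25949 - 10155) = ((4 + 957 + 6237) + (-15103 - 16796))/(-36104) = (7198 - 31899)*(-1/36104) = -24701*(-1/36104) = 24701/36104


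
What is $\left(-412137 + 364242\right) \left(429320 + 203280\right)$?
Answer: $-30298377000$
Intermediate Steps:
$\left(-412137 + 364242\right) \left(429320 + 203280\right) = \left(-47895\right) 632600 = -30298377000$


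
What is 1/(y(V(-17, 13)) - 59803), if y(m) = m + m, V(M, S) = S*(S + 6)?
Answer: -1/59309 ≈ -1.6861e-5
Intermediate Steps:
V(M, S) = S*(6 + S)
y(m) = 2*m
1/(y(V(-17, 13)) - 59803) = 1/(2*(13*(6 + 13)) - 59803) = 1/(2*(13*19) - 59803) = 1/(2*247 - 59803) = 1/(494 - 59803) = 1/(-59309) = -1/59309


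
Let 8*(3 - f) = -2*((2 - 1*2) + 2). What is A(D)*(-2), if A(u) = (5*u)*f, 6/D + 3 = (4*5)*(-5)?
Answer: 210/103 ≈ 2.0388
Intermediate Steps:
D = -6/103 (D = 6/(-3 + (4*5)*(-5)) = 6/(-3 + 20*(-5)) = 6/(-3 - 100) = 6/(-103) = 6*(-1/103) = -6/103 ≈ -0.058252)
f = 7/2 (f = 3 - (-1)*((2 - 1*2) + 2)/4 = 3 - (-1)*((2 - 2) + 2)/4 = 3 - (-1)*(0 + 2)/4 = 3 - (-1)*2/4 = 3 - ⅛*(-4) = 3 + ½ = 7/2 ≈ 3.5000)
A(u) = 35*u/2 (A(u) = (5*u)*(7/2) = 35*u/2)
A(D)*(-2) = ((35/2)*(-6/103))*(-2) = -105/103*(-2) = 210/103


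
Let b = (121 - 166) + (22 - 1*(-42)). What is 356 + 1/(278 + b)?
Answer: 105733/297 ≈ 356.00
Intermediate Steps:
b = 19 (b = -45 + (22 + 42) = -45 + 64 = 19)
356 + 1/(278 + b) = 356 + 1/(278 + 19) = 356 + 1/297 = 105733/297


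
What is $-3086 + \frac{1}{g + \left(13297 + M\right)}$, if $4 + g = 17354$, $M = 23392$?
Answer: $- \frac{166764353}{54039} \approx -3086.0$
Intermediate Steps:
$g = 17350$ ($g = -4 + 17354 = 17350$)
$-3086 + \frac{1}{g + \left(13297 + M\right)} = -3086 + \frac{1}{17350 + \left(13297 + 23392\right)} = -3086 + \frac{1}{17350 + 36689} = -3086 + \frac{1}{54039} = - \frac{166764353}{54039}$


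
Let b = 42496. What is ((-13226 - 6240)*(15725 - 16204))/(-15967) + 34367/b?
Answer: -395693060255/678533632 ≈ -583.16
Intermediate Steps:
((-13226 - 6240)*(15725 - 16204))/(-15967) + 34367/b = ((-13226 - 6240)*(15725 - 16204))/(-15967) + 34367/42496 = -19466*(-479)*(-1/15967) + 34367*(1/42496) = 9324214*(-1/15967) + 34367/42496 = -9324214/15967 + 34367/42496 = -395693060255/678533632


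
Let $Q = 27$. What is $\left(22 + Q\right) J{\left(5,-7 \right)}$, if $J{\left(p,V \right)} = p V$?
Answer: $-1715$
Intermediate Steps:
$J{\left(p,V \right)} = V p$
$\left(22 + Q\right) J{\left(5,-7 \right)} = \left(22 + 27\right) \left(\left(-7\right) 5\right) = 49 \left(-35\right) = -1715$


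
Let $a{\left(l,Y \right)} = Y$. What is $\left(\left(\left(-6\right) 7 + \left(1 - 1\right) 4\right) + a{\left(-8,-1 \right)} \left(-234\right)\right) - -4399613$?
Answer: $4399805$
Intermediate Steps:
$\left(\left(\left(-6\right) 7 + \left(1 - 1\right) 4\right) + a{\left(-8,-1 \right)} \left(-234\right)\right) - -4399613 = \left(\left(\left(-6\right) 7 + \left(1 - 1\right) 4\right) - -234\right) - -4399613 = \left(\left(-42 + 0 \cdot 4\right) + 234\right) + 4399613 = \left(\left(-42 + 0\right) + 234\right) + 4399613 = \left(-42 + 234\right) + 4399613 = 192 + 4399613 = 4399805$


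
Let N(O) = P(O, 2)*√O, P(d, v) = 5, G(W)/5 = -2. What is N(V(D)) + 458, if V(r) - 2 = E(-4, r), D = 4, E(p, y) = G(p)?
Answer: 458 + 10*I*√2 ≈ 458.0 + 14.142*I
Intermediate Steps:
G(W) = -10 (G(W) = 5*(-2) = -10)
E(p, y) = -10
V(r) = -8 (V(r) = 2 - 10 = -8)
N(O) = 5*√O
N(V(D)) + 458 = 5*√(-8) + 458 = 5*(2*I*√2) + 458 = 10*I*√2 + 458 = 458 + 10*I*√2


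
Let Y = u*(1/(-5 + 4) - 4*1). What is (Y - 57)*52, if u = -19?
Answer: 1976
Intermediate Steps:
Y = 95 (Y = -19*(1/(-5 + 4) - 4*1) = -19*(1/(-1) - 4) = -19*(-1 - 4) = -19*(-5) = 95)
(Y - 57)*52 = (95 - 57)*52 = 38*52 = 1976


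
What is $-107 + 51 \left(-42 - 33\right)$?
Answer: $-3932$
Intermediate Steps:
$-107 + 51 \left(-42 - 33\right) = -107 + 51 \left(-75\right) = -107 - 3825 = -3932$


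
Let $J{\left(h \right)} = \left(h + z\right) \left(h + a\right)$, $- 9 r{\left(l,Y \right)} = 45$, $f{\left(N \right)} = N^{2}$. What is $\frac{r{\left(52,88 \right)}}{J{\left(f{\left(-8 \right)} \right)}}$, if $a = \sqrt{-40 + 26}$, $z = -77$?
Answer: $\frac{32}{5343} - \frac{i \sqrt{14}}{10686} \approx 0.0059891 - 0.00035015 i$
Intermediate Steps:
$a = i \sqrt{14}$ ($a = \sqrt{-14} = i \sqrt{14} \approx 3.7417 i$)
$r{\left(l,Y \right)} = -5$ ($r{\left(l,Y \right)} = \left(- \frac{1}{9}\right) 45 = -5$)
$J{\left(h \right)} = \left(-77 + h\right) \left(h + i \sqrt{14}\right)$ ($J{\left(h \right)} = \left(h - 77\right) \left(h + i \sqrt{14}\right) = \left(-77 + h\right) \left(h + i \sqrt{14}\right)$)
$\frac{r{\left(52,88 \right)}}{J{\left(f{\left(-8 \right)} \right)}} = - \frac{5}{\left(\left(-8\right)^{2}\right)^{2} - 77 \left(-8\right)^{2} - 77 i \sqrt{14} + i \left(-8\right)^{2} \sqrt{14}} = - \frac{5}{64^{2} - 4928 - 77 i \sqrt{14} + i 64 \sqrt{14}} = - \frac{5}{4096 - 4928 - 77 i \sqrt{14} + 64 i \sqrt{14}} = - \frac{5}{-832 - 13 i \sqrt{14}}$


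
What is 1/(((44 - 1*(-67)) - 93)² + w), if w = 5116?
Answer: 1/5440 ≈ 0.00018382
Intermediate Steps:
1/(((44 - 1*(-67)) - 93)² + w) = 1/(((44 - 1*(-67)) - 93)² + 5116) = 1/(((44 + 67) - 93)² + 5116) = 1/((111 - 93)² + 5116) = 1/(18² + 5116) = 1/(324 + 5116) = 1/5440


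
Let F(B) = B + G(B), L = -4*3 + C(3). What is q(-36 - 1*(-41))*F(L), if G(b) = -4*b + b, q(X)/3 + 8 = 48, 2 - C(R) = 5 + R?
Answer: 4320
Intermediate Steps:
C(R) = -3 - R (C(R) = 2 - (5 + R) = 2 + (-5 - R) = -3 - R)
q(X) = 120 (q(X) = -24 + 3*48 = -24 + 144 = 120)
G(b) = -3*b
L = -18 (L = -4*3 + (-3 - 1*3) = -12 + (-3 - 3) = -12 - 6 = -18)
F(B) = -2*B (F(B) = B - 3*B = -2*B)
q(-36 - 1*(-41))*F(L) = 120*(-2*(-18)) = 120*36 = 4320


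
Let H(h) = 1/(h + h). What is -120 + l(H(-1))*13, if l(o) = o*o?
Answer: -467/4 ≈ -116.75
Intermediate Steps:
H(h) = 1/(2*h)
l(o) = o²
-120 + l(H(-1))*13 = -120 + ((½)/(-1))²*13 = -120 + ((½)*(-1))²*13 = -120 + (-½)²*13 = -120 + (¼)*13 = -120 + 13/4 = -467/4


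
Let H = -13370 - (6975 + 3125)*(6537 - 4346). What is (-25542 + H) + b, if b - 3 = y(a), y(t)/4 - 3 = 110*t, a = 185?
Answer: -22086597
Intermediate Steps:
y(t) = 12 + 440*t (y(t) = 12 + 4*(110*t) = 12 + 440*t)
b = 81415 (b = 3 + (12 + 440*185) = 3 + (12 + 81400) = 3 + 81412 = 81415)
H = -22142470 (H = -13370 - 10100*2191 = -13370 - 1*22129100 = -13370 - 22129100 = -22142470)
(-25542 + H) + b = (-25542 - 22142470) + 81415 = -22168012 + 81415 = -22086597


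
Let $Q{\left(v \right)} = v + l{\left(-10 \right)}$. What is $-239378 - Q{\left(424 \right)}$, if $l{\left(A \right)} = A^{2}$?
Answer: $-239902$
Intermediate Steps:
$Q{\left(v \right)} = 100 + v$ ($Q{\left(v \right)} = v + \left(-10\right)^{2} = v + 100 = 100 + v$)
$-239378 - Q{\left(424 \right)} = -239378 - \left(100 + 424\right) = -239378 - 524 = -239902$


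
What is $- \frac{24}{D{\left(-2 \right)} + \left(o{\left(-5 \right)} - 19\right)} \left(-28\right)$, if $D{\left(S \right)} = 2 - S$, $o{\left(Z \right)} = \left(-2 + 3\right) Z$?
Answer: $- \frac{168}{5} \approx -33.6$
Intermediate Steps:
$o{\left(Z \right)} = Z$ ($o{\left(Z \right)} = 1 Z = Z$)
$- \frac{24}{D{\left(-2 \right)} + \left(o{\left(-5 \right)} - 19\right)} \left(-28\right) = - \frac{24}{\left(2 - -2\right) - 24} \left(-28\right) = - \frac{24}{\left(2 + 2\right) - 24} \left(-28\right) = - \frac{24}{4 - 24} \left(-28\right) = - \frac{24}{-20} \left(-28\right) = \left(-24\right) \left(- \frac{1}{20}\right) \left(-28\right) = \frac{6}{5} \left(-28\right) = - \frac{168}{5}$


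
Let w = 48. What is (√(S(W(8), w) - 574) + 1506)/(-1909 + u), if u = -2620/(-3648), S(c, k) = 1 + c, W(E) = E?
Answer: -1373472/1740353 - 912*I*√565/1740353 ≈ -0.78919 - 0.012456*I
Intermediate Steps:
u = 655/912 (u = -2620*(-1/3648) = 655/912 ≈ 0.71820)
(√(S(W(8), w) - 574) + 1506)/(-1909 + u) = (√((1 + 8) - 574) + 1506)/(-1909 + 655/912) = (√(9 - 574) + 1506)/(-1740353/912) = (√(-565) + 1506)*(-912/1740353) = (I*√565 + 1506)*(-912/1740353) = (1506 + I*√565)*(-912/1740353) = -1373472/1740353 - 912*I*√565/1740353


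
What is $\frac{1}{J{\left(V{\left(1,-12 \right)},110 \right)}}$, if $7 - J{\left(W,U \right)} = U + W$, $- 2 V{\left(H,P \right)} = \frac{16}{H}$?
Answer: $- \frac{1}{95} \approx -0.010526$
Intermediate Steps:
$V{\left(H,P \right)} = - \frac{8}{H}$ ($V{\left(H,P \right)} = - \frac{16 \frac{1}{H}}{2} = - \frac{8}{H}$)
$J{\left(W,U \right)} = 7 - U - W$ ($J{\left(W,U \right)} = 7 - \left(U + W\right) = 7 - U - W$)
$\frac{1}{J{\left(V{\left(1,-12 \right)},110 \right)}} = \frac{1}{7 - 110 - - \frac{8}{1}} = \frac{1}{7 - 110 - \left(-8\right) 1} = \frac{1}{7 - 110 - -8} = \frac{1}{7 - 110 + 8} = \frac{1}{-95} = - \frac{1}{95}$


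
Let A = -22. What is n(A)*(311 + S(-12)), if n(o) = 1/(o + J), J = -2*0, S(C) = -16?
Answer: -295/22 ≈ -13.409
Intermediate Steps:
J = 0
n(o) = 1/o (n(o) = 1/(o + 0) = 1/o)
n(A)*(311 + S(-12)) = (311 - 16)/(-22) = -1/22*295 = -295/22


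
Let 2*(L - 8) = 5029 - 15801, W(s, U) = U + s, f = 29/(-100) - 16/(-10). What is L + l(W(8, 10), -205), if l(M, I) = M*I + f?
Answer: -906669/100 ≈ -9066.7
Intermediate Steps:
f = 131/100 (f = 29*(-1/100) - 16*(-⅒) = -29/100 + 8/5 = 131/100 ≈ 1.3100)
L = -5378 (L = 8 + (5029 - 15801)/2 = 8 + (½)*(-10772) = 8 - 5386 = -5378)
l(M, I) = 131/100 + I*M (l(M, I) = M*I + 131/100 = I*M + 131/100 = 131/100 + I*M)
L + l(W(8, 10), -205) = -5378 + (131/100 - 205*(10 + 8)) = -5378 + (131/100 - 205*18) = -5378 + (131/100 - 3690) = -5378 - 368869/100 = -906669/100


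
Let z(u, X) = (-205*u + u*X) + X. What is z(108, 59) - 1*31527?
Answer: -47236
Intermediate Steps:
z(u, X) = X - 205*u + X*u (z(u, X) = (-205*u + X*u) + X = X - 205*u + X*u)
z(108, 59) - 1*31527 = (59 - 205*108 + 59*108) - 1*31527 = (59 - 22140 + 6372) - 31527 = -15709 - 31527 = -47236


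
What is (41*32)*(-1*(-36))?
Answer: 47232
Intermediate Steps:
(41*32)*(-1*(-36)) = 1312*36 = 47232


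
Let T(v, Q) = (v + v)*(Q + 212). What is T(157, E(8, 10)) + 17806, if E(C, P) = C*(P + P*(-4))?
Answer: 9014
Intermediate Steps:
E(C, P) = -3*C*P (E(C, P) = C*(P - 4*P) = C*(-3*P) = -3*C*P)
T(v, Q) = 2*v*(212 + Q) (T(v, Q) = (2*v)*(212 + Q) = 2*v*(212 + Q))
T(157, E(8, 10)) + 17806 = 2*157*(212 - 3*8*10) + 17806 = 2*157*(212 - 240) + 17806 = 2*157*(-28) + 17806 = -8792 + 17806 = 9014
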